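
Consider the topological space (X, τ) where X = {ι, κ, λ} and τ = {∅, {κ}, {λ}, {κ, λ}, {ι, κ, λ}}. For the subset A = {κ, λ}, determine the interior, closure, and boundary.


int(A) = {κ, λ}, cl(A) = {ι, κ, λ}, ∂A = {ι}.

Closed sets in (X, τ) are complements of opens:
  closed(X, τ) = {∅, {ι}, {ι, κ}, {ι, λ}, {ι, κ, λ}}.
int(A) = ⋃ {U ∈ τ : U ⊆ A}. Opens contained in A: ∅, {κ}, {λ}, {κ, λ}.
Taking the union of these: int(A) = {κ, λ}.
cl(A) = ⋂ {C closed : A ⊆ C}. Closed sets containing A: {ι, κ, λ}.
Intersecting these: cl(A) = {ι, κ, λ}.
∂A = cl(A) ∖ int(A) = {ι, κ, λ} ∖ {κ, λ} = {ι}.


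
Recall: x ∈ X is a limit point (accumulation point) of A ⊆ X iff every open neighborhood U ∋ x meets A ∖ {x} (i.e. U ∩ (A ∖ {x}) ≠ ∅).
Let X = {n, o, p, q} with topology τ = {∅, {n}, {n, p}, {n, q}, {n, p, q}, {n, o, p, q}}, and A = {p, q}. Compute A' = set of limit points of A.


A' = {o}

For each x ∈ X, list the open sets U ∈ τ with x ∈ U, then check whether U ∩ (A ∖ {x}) ≠ ∅ for every such U.
  x = n: open {n} ∋ x has {n} ∩ (A ∖ {n}) = ∅, so x is NOT a limit point.
  x = o: opens ∋ x are {n, o, p, q}; each meets A ∖ {o}, so x IS a limit point.
  x = p: open {n, p} ∋ x has {n, p} ∩ (A ∖ {p}) = ∅, so x is NOT a limit point.
  x = q: open {n, q} ∋ x has {n, q} ∩ (A ∖ {q}) = ∅, so x is NOT a limit point.
Collecting: A' = {o}.


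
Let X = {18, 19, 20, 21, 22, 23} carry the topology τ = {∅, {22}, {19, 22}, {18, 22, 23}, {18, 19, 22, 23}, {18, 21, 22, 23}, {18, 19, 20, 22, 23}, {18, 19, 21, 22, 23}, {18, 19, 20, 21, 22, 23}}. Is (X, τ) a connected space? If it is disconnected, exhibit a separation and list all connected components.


(X, τ) is connected.

Find clopen sets (U ∈ τ with X ∖ U ∈ τ):
  U = ∅, X ∖ U = {18, 19, 20, 21, 22, 23} — both open, so U is clopen.
  U = {18, 19, 20, 21, 22, 23}, X ∖ U = ∅ — both open, so U is clopen.
Only trivial clopens (∅ and X) exist, so (X, τ) is connected.
Compute connected components by grouping points that agree on all clopens:
  component: {18, 19, 20, 21, 22, 23}


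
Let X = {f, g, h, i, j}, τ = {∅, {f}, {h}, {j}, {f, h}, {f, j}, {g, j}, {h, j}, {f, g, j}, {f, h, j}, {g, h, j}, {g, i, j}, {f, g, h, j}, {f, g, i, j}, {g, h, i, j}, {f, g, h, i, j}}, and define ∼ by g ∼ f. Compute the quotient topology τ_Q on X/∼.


X/∼ = {[f=g], [h], [i], [j]}; |τ_Q| = 8.

Equivalence classes: [f=g], [h], [i], [j].
Quotient map π: X → X/∼ sends f ↦ [f=g], g ↦ [f=g], h ↦ [h], i ↦ [i], j ↦ [j].
For each subset V ⊆ X/∼, compute π^{-1}(V) ⊆ X and check whether π^{-1}(V) ∈ τ. V is open in τ_Q iff π^{-1}(V) ∈ τ.
  V = {}: π^{-1}(V) = ∅ ∈ τ ✓.
  V = {[f=g]}: π^{-1}(V) = {f, g} ∉ τ ✗.
  V = {[h]}: π^{-1}(V) = {h} ∈ τ ✓.
  V = {[f=g], [h]}: π^{-1}(V) = {f, g, h} ∉ τ ✗.
  V = {[i]}: π^{-1}(V) = {i} ∉ τ ✗.
  V = {[f=g], [i]}: π^{-1}(V) = {f, g, i} ∉ τ ✗.
  V = {[h], [i]}: π^{-1}(V) = {h, i} ∉ τ ✗.
  V = {[f=g], [h], [i]}: π^{-1}(V) = {f, g, h, i} ∉ τ ✗.
  V = {[j]}: π^{-1}(V) = {j} ∈ τ ✓.
  V = {[f=g], [j]}: π^{-1}(V) = {f, g, j} ∈ τ ✓.
  V = {[h], [j]}: π^{-1}(V) = {h, j} ∈ τ ✓.
  V = {[f=g], [h], [j]}: π^{-1}(V) = {f, g, h, j} ∈ τ ✓.
  V = {[i], [j]}: π^{-1}(V) = {i, j} ∉ τ ✗.
  V = {[f=g], [i], [j]}: π^{-1}(V) = {f, g, i, j} ∈ τ ✓.
  V = {[h], [i], [j]}: π^{-1}(V) = {h, i, j} ∉ τ ✗.
  V = {[f=g], [h], [i], [j]}: π^{-1}(V) = {f, g, h, i, j} ∈ τ ✓.
Open sets in the quotient: τ_Q = {{}, {[h]}, {[j]}, {[f=g], [j]}, {[h], [j]}, {[f=g], [h], [j]}, {[f=g], [i], [j]}, {[f=g], [h], [i], [j]}} (8 elements).


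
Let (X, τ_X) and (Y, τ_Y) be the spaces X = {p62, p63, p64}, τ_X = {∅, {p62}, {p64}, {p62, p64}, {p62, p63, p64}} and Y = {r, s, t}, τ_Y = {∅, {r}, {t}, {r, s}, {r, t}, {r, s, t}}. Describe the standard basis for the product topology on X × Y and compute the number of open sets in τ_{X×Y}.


Basis B = {∅ × ∅, {p62} × {r}, {p62} × {t}, {p64} × {r}, {p64} × {t}, {p62} × {r, s}, {p62} × {r, t}, {p62, p64} × {r}, {p62, p64} × {t}, {p64} × {r, s}, {p64} × {r, t}, {p62} × {r, s, t}, {p62, p63, p64} × {r}, {p62, p63, p64} × {t}, {p64} × {r, s, t}, {p62, p64} × {r, s}, {p62, p64} × {r, t}, {p62, p64} × {r, s, t}, {p62, p63, p64} × {r, s}, {p62, p63, p64} × {r, t}, {p62, p63, p64} × {r, s, t}}; |τ_{X×Y}| = 70.

Enumerate products U × V with U ∈ τ_X, V ∈ τ_Y (deduplicated):
  ∅ × ∅ = {} (∅)
  {p62} × {r} = {(p62,r)}
  {p62} × {t} = {(p62,t)}
  {p64} × {r} = {(p64,r)}
  {p64} × {t} = {(p64,t)}
  {p62} × {r, s} = {(p62,r), (p62,s)}
  {p62} × {r, t} = {(p62,r), (p62,t)}
  {p62, p64} × {r} = {(p62,r), (p64,r)}
  {p62, p64} × {t} = {(p62,t), (p64,t)}
  {p64} × {r, s} = {(p64,r), (p64,s)}
  {p64} × {r, t} = {(p64,r), (p64,t)}
  {p62} × {r, s, t} = {(p62,r), (p62,s), (p62,t)}
  {p62, p63, p64} × {r} = {(p62,r), (p63,r), (p64,r)}
  {p62, p63, p64} × {t} = {(p62,t), (p63,t), (p64,t)}
  {p64} × {r, s, t} = {(p64,r), (p64,s), (p64,t)}
  {p62, p64} × {r, s} = {(p62,r), (p62,s), (p64,r), (p64,s)}
  {p62, p64} × {r, t} = {(p62,r), (p62,t), (p64,r), (p64,t)}
  {p62, p64} × {r, s, t} = {(p62,r), (p62,s), (p62,t), (p64,r), (p64,s), (p64,t)}
  {p62, p63, p64} × {r, s} = {(p62,r), (p62,s), (p63,r), (p63,s), (p64,r), (p64,s)}
  {p62, p63, p64} × {r, t} = {(p62,r), (p62,t), (p63,r), (p63,t), (p64,r), (p64,t)}
  {p62, p63, p64} × {r, s, t} = {(p62,r), (p62,s), (p62,t), (p63,r), (p63,s), (p63,t), (p64,r), (p64,s), (p64,t)}
These 21 distinct sets form the basis B.
Close under arbitrary unions to get τ_{X×Y}; counting gives |τ_{X×Y}| = 70.


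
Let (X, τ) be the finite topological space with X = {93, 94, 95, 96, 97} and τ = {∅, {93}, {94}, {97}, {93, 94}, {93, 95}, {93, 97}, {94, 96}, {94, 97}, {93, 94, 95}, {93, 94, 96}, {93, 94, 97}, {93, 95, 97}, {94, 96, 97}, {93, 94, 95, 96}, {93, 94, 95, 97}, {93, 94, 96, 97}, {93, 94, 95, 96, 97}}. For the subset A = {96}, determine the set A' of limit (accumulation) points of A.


A' = ∅

For each x ∈ X, list the open sets U ∈ τ with x ∈ U, then check whether U ∩ (A ∖ {x}) ≠ ∅ for every such U.
  x = 93: open {93} ∋ x has {93} ∩ (A ∖ {93}) = ∅, so x is NOT a limit point.
  x = 94: open {94} ∋ x has {94} ∩ (A ∖ {94}) = ∅, so x is NOT a limit point.
  x = 95: open {93, 95} ∋ x has {93, 95} ∩ (A ∖ {95}) = ∅, so x is NOT a limit point.
  x = 96: open {94, 96} ∋ x has {94, 96} ∩ (A ∖ {96}) = ∅, so x is NOT a limit point.
  x = 97: open {97} ∋ x has {97} ∩ (A ∖ {97}) = ∅, so x is NOT a limit point.
Collecting: A' = ∅.


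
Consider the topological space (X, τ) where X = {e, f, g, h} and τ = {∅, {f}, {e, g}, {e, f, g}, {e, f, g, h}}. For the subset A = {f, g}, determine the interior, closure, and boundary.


int(A) = {f}, cl(A) = {e, f, g, h}, ∂A = {e, g, h}.

Closed sets in (X, τ) are complements of opens:
  closed(X, τ) = {∅, {h}, {f, h}, {e, g, h}, {e, f, g, h}}.
int(A) = ⋃ {U ∈ τ : U ⊆ A}. Opens contained in A: ∅, {f}.
Taking the union of these: int(A) = {f}.
cl(A) = ⋂ {C closed : A ⊆ C}. Closed sets containing A: {e, f, g, h}.
Intersecting these: cl(A) = {e, f, g, h}.
∂A = cl(A) ∖ int(A) = {e, f, g, h} ∖ {f} = {e, g, h}.


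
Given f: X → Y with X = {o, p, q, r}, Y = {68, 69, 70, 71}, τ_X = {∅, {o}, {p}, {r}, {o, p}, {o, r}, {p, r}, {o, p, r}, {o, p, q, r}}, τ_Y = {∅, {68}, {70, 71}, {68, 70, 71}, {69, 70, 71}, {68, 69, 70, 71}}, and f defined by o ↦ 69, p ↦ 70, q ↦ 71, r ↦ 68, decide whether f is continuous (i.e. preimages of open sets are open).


f is NOT continuous.

Compute f^{-1}(U) for each U ∈ τ_Y:
  U = ∅: f^{-1}(U) = ∅ ∈ τ_X ✓.
  U = {68}: f^{-1}(U) = {r} ∈ τ_X ✓.
  U = {70, 71}: f^{-1}(U) = {p, q} ∉ τ_X ✗.
  U = {68, 70, 71}: f^{-1}(U) = {p, q, r} ∉ τ_X ✗.
  U = {69, 70, 71}: f^{-1}(U) = {o, p, q} ∉ τ_X ✗.
  U = {68, 69, 70, 71}: f^{-1}(U) = {o, p, q, r} ∈ τ_X ✓.
Found U = {70, 71} with f^{-1}(U) = {p, q} not in τ_X. Therefore f is NOT continuous.


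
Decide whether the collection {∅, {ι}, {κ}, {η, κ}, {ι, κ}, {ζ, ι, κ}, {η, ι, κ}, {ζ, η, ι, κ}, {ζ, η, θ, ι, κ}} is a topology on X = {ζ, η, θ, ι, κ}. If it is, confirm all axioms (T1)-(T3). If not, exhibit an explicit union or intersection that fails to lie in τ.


τ IS a topology on X.

Axiom (T1): ∅ ∈ τ? Yes; X ∈ τ? Yes.
Axiom (T2/T3): check pairwise unions and intersections of members of τ.
All pairwise intersections and unions checked — each lies in τ. Therefore τ satisfies (T1), (T2), (T3): it IS a topology on X.


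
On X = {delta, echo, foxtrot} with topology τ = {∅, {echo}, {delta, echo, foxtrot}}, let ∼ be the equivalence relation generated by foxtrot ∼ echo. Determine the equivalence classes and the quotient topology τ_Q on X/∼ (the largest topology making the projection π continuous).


X/∼ = {[delta], [echo=foxtrot]}; |τ_Q| = 2.

Equivalence classes: [delta], [echo=foxtrot].
Quotient map π: X → X/∼ sends delta ↦ [delta], echo ↦ [echo=foxtrot], foxtrot ↦ [echo=foxtrot].
For each subset V ⊆ X/∼, compute π^{-1}(V) ⊆ X and check whether π^{-1}(V) ∈ τ. V is open in τ_Q iff π^{-1}(V) ∈ τ.
  V = {}: π^{-1}(V) = ∅ ∈ τ ✓.
  V = {[delta]}: π^{-1}(V) = {delta} ∉ τ ✗.
  V = {[echo=foxtrot]}: π^{-1}(V) = {echo, foxtrot} ∉ τ ✗.
  V = {[delta], [echo=foxtrot]}: π^{-1}(V) = {delta, echo, foxtrot} ∈ τ ✓.
Open sets in the quotient: τ_Q = {{}, {[delta], [echo=foxtrot]}} (2 elements).


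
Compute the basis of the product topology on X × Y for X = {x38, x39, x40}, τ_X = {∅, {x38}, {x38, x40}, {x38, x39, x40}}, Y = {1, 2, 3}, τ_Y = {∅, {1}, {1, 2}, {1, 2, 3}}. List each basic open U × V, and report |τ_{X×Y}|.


Basis B = {∅ × ∅, {x38} × {1}, {x38} × {1, 2}, {x38, x40} × {1}, {x38} × {1, 2, 3}, {x38, x39, x40} × {1}, {x38, x40} × {1, 2}, {x38, x40} × {1, 2, 3}, {x38, x39, x40} × {1, 2}, {x38, x39, x40} × {1, 2, 3}}; |τ_{X×Y}| = 20.

Enumerate products U × V with U ∈ τ_X, V ∈ τ_Y (deduplicated):
  ∅ × ∅ = {} (∅)
  {x38} × {1} = {(x38,1)}
  {x38} × {1, 2} = {(x38,1), (x38,2)}
  {x38, x40} × {1} = {(x38,1), (x40,1)}
  {x38} × {1, 2, 3} = {(x38,1), (x38,2), (x38,3)}
  {x38, x39, x40} × {1} = {(x38,1), (x39,1), (x40,1)}
  {x38, x40} × {1, 2} = {(x38,1), (x38,2), (x40,1), (x40,2)}
  {x38, x40} × {1, 2, 3} = {(x38,1), (x38,2), (x38,3), (x40,1), (x40,2), (x40,3)}
  {x38, x39, x40} × {1, 2} = {(x38,1), (x38,2), (x39,1), (x39,2), (x40,1), (x40,2)}
  {x38, x39, x40} × {1, 2, 3} = {(x38,1), (x38,2), (x38,3), (x39,1), (x39,2), (x39,3), (x40,1), (x40,2), (x40,3)}
These 10 distinct sets form the basis B.
Close under arbitrary unions to get τ_{X×Y}; counting gives |τ_{X×Y}| = 20.


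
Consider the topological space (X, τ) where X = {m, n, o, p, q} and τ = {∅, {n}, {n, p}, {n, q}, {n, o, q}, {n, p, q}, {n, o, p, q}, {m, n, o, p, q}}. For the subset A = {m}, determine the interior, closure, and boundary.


int(A) = ∅, cl(A) = {m}, ∂A = {m}.

Closed sets in (X, τ) are complements of opens:
  closed(X, τ) = {∅, {m}, {m, o}, {m, p}, {m, o, p}, {m, o, q}, {m, o, p, q}, {m, n, o, p, q}}.
int(A) = ⋃ {U ∈ τ : U ⊆ A}. Opens contained in A: ∅.
Taking the union of these: int(A) = ∅.
cl(A) = ⋂ {C closed : A ⊆ C}. Closed sets containing A: {m}, {m, o}, {m, p}, {m, o, p}, {m, o, q}, {m, o, p, q}, {m, n, o, p, q}.
Intersecting these: cl(A) = {m}.
∂A = cl(A) ∖ int(A) = {m} ∖ ∅ = {m}.


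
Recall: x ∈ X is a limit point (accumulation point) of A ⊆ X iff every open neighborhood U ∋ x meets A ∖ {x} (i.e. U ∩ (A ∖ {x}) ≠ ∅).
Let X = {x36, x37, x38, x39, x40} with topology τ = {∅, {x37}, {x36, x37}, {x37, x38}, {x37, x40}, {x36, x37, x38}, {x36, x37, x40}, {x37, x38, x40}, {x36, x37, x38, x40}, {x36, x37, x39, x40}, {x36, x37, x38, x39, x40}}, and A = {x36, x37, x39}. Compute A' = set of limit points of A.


A' = {x36, x38, x39, x40}

For each x ∈ X, list the open sets U ∈ τ with x ∈ U, then check whether U ∩ (A ∖ {x}) ≠ ∅ for every such U.
  x = x36: opens ∋ x are {x36, x37}, {x36, x37, x38}, {x36, x37, x40}, {x36, x37, x38, x40}, {x36, x37, x39, x40}, {x36, x37, x38, x39, x40}; each meets A ∖ {x36}, so x IS a limit point.
  x = x37: open {x37} ∋ x has {x37} ∩ (A ∖ {x37}) = ∅, so x is NOT a limit point.
  x = x38: opens ∋ x are {x37, x38}, {x36, x37, x38}, {x37, x38, x40}, {x36, x37, x38, x40}, {x36, x37, x38, x39, x40}; each meets A ∖ {x38}, so x IS a limit point.
  x = x39: opens ∋ x are {x36, x37, x39, x40}, {x36, x37, x38, x39, x40}; each meets A ∖ {x39}, so x IS a limit point.
  x = x40: opens ∋ x are {x37, x40}, {x36, x37, x40}, {x37, x38, x40}, {x36, x37, x38, x40}, {x36, x37, x39, x40}, {x36, x37, x38, x39, x40}; each meets A ∖ {x40}, so x IS a limit point.
Collecting: A' = {x36, x38, x39, x40}.


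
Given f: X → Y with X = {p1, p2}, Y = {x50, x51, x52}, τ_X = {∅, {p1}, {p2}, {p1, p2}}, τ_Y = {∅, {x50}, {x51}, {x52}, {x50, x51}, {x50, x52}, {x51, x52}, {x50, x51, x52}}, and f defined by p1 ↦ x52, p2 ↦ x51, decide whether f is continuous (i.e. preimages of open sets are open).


f IS continuous.

Compute f^{-1}(U) for each U ∈ τ_Y:
  U = ∅: f^{-1}(U) = ∅ ∈ τ_X ✓.
  U = {x50}: f^{-1}(U) = ∅ ∈ τ_X ✓.
  U = {x51}: f^{-1}(U) = {p2} ∈ τ_X ✓.
  U = {x52}: f^{-1}(U) = {p1} ∈ τ_X ✓.
  U = {x50, x51}: f^{-1}(U) = {p2} ∈ τ_X ✓.
  U = {x50, x52}: f^{-1}(U) = {p1} ∈ τ_X ✓.
  U = {x51, x52}: f^{-1}(U) = {p1, p2} ∈ τ_X ✓.
  U = {x50, x51, x52}: f^{-1}(U) = {p1, p2} ∈ τ_X ✓.
Every preimage lies in τ_X, so f IS continuous.


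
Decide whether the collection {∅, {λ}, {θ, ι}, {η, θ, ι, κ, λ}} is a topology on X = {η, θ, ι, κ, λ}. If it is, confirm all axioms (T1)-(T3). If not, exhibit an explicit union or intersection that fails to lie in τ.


τ is NOT a topology on X.

Axiom (T1): ∅ ∈ τ? Yes; X ∈ τ? Yes.
Axiom (T2/T3): check pairwise unions and intersections of members of τ.
Counterexample for (T2): {λ} ∪ {θ, ι} = {θ, ι, λ} ∉ τ. Therefore τ is NOT a topology.


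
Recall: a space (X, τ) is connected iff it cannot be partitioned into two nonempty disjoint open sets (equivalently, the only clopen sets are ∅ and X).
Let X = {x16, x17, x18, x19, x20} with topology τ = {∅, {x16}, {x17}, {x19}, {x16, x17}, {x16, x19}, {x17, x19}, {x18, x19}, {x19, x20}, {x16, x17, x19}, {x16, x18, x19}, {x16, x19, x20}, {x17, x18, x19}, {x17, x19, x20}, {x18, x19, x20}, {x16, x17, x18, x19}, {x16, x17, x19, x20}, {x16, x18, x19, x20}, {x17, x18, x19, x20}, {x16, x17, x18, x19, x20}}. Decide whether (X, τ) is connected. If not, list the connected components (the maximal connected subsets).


(X, τ) is disconnected; components = [{x16}, {x17}, {x18, x19, x20}].

Find clopen sets (U ∈ τ with X ∖ U ∈ τ):
  U = ∅, X ∖ U = {x16, x17, x18, x19, x20} — both open, so U is clopen.
  U = {x16}, X ∖ U = {x17, x18, x19, x20} — both open, so U is clopen.
  U = {x17}, X ∖ U = {x16, x18, x19, x20} — both open, so U is clopen.
  U = {x16, x17}, X ∖ U = {x18, x19, x20} — both open, so U is clopen.
  U = {x18, x19, x20}, X ∖ U = {x16, x17} — both open, so U is clopen.
  U = {x16, x18, x19, x20}, X ∖ U = {x17} — both open, so U is clopen.
  U = {x17, x18, x19, x20}, X ∖ U = {x16} — both open, so U is clopen.
  U = {x16, x17, x18, x19, x20}, X ∖ U = ∅ — both open, so U is clopen.
Nontrivial clopen(s) exist: e.g. {x16, x18, x19, x20}. So (X, τ) is disconnected.
Compute connected components by grouping points that agree on all clopens:
  component: {x16}
  component: {x17}
  component: {x18, x19, x20}


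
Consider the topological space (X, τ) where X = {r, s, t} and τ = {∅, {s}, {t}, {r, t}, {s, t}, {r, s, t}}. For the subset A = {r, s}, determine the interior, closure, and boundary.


int(A) = {s}, cl(A) = {r, s}, ∂A = {r}.

Closed sets in (X, τ) are complements of opens:
  closed(X, τ) = {∅, {r}, {s}, {r, s}, {r, t}, {r, s, t}}.
int(A) = ⋃ {U ∈ τ : U ⊆ A}. Opens contained in A: ∅, {s}.
Taking the union of these: int(A) = {s}.
cl(A) = ⋂ {C closed : A ⊆ C}. Closed sets containing A: {r, s}, {r, s, t}.
Intersecting these: cl(A) = {r, s}.
∂A = cl(A) ∖ int(A) = {r, s} ∖ {s} = {r}.


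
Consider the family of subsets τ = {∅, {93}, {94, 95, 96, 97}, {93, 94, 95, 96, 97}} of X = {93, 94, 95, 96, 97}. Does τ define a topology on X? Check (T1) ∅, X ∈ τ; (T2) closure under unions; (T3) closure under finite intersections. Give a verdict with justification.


τ IS a topology on X.

Axiom (T1): ∅ ∈ τ? Yes; X ∈ τ? Yes.
Axiom (T2/T3): check pairwise unions and intersections of members of τ.
All pairwise intersections and unions checked — each lies in τ. Therefore τ satisfies (T1), (T2), (T3): it IS a topology on X.


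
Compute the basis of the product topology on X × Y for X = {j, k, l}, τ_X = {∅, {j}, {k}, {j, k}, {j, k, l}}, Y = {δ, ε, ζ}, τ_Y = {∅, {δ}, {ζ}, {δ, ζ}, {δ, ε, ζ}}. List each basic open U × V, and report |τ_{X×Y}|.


Basis B = {∅ × ∅, {j} × {δ}, {j} × {ζ}, {k} × {δ}, {k} × {ζ}, {j} × {δ, ζ}, {j, k} × {δ}, {j, k} × {ζ}, {k} × {δ, ζ}, {j} × {δ, ε, ζ}, {j, k, l} × {δ}, {j, k, l} × {ζ}, {k} × {δ, ε, ζ}, {j, k} × {δ, ζ}, {j, k} × {δ, ε, ζ}, {j, k, l} × {δ, ζ}, {j, k, l} × {δ, ε, ζ}}; |τ_{X×Y}| = 48.

Enumerate products U × V with U ∈ τ_X, V ∈ τ_Y (deduplicated):
  ∅ × ∅ = {} (∅)
  {j} × {δ} = {(j,δ)}
  {j} × {ζ} = {(j,ζ)}
  {k} × {δ} = {(k,δ)}
  {k} × {ζ} = {(k,ζ)}
  {j} × {δ, ζ} = {(j,δ), (j,ζ)}
  {j, k} × {δ} = {(j,δ), (k,δ)}
  {j, k} × {ζ} = {(j,ζ), (k,ζ)}
  {k} × {δ, ζ} = {(k,δ), (k,ζ)}
  {j} × {δ, ε, ζ} = {(j,δ), (j,ε), (j,ζ)}
  {j, k, l} × {δ} = {(j,δ), (k,δ), (l,δ)}
  {j, k, l} × {ζ} = {(j,ζ), (k,ζ), (l,ζ)}
  {k} × {δ, ε, ζ} = {(k,δ), (k,ε), (k,ζ)}
  {j, k} × {δ, ζ} = {(j,δ), (j,ζ), (k,δ), (k,ζ)}
  {j, k} × {δ, ε, ζ} = {(j,δ), (j,ε), (j,ζ), (k,δ), (k,ε), (k,ζ)}
  {j, k, l} × {δ, ζ} = {(j,δ), (j,ζ), (k,δ), (k,ζ), (l,δ), (l,ζ)}
  {j, k, l} × {δ, ε, ζ} = {(j,δ), (j,ε), (j,ζ), (k,δ), (k,ε), (k,ζ), (l,δ), (l,ε), (l,ζ)}
These 17 distinct sets form the basis B.
Close under arbitrary unions to get τ_{X×Y}; counting gives |τ_{X×Y}| = 48.


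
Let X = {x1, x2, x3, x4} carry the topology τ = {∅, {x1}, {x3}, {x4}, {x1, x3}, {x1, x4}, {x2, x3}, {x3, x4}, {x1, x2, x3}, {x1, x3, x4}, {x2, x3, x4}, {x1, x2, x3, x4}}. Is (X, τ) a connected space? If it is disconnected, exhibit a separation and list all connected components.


(X, τ) is disconnected; components = [{x1}, {x4}, {x2, x3}].

Find clopen sets (U ∈ τ with X ∖ U ∈ τ):
  U = ∅, X ∖ U = {x1, x2, x3, x4} — both open, so U is clopen.
  U = {x1}, X ∖ U = {x2, x3, x4} — both open, so U is clopen.
  U = {x4}, X ∖ U = {x1, x2, x3} — both open, so U is clopen.
  U = {x1, x4}, X ∖ U = {x2, x3} — both open, so U is clopen.
  U = {x2, x3}, X ∖ U = {x1, x4} — both open, so U is clopen.
  U = {x1, x2, x3}, X ∖ U = {x4} — both open, so U is clopen.
  U = {x2, x3, x4}, X ∖ U = {x1} — both open, so U is clopen.
  U = {x1, x2, x3, x4}, X ∖ U = ∅ — both open, so U is clopen.
Nontrivial clopen(s) exist: e.g. {x2, x3}. So (X, τ) is disconnected.
Compute connected components by grouping points that agree on all clopens:
  component: {x1}
  component: {x4}
  component: {x2, x3}


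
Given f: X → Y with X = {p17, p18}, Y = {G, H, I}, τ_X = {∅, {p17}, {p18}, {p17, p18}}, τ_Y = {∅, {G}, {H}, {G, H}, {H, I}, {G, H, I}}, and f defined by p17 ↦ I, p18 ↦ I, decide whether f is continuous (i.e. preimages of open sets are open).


f IS continuous.

Compute f^{-1}(U) for each U ∈ τ_Y:
  U = ∅: f^{-1}(U) = ∅ ∈ τ_X ✓.
  U = {G}: f^{-1}(U) = ∅ ∈ τ_X ✓.
  U = {H}: f^{-1}(U) = ∅ ∈ τ_X ✓.
  U = {G, H}: f^{-1}(U) = ∅ ∈ τ_X ✓.
  U = {H, I}: f^{-1}(U) = {p17, p18} ∈ τ_X ✓.
  U = {G, H, I}: f^{-1}(U) = {p17, p18} ∈ τ_X ✓.
Every preimage lies in τ_X, so f IS continuous.


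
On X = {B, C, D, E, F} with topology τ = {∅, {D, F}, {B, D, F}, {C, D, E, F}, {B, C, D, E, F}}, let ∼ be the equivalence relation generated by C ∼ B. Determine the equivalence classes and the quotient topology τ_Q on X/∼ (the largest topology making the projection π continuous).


X/∼ = {[B=C], [D], [E], [F]}; |τ_Q| = 3.

Equivalence classes: [B=C], [D], [E], [F].
Quotient map π: X → X/∼ sends B ↦ [B=C], C ↦ [B=C], D ↦ [D], E ↦ [E], F ↦ [F].
For each subset V ⊆ X/∼, compute π^{-1}(V) ⊆ X and check whether π^{-1}(V) ∈ τ. V is open in τ_Q iff π^{-1}(V) ∈ τ.
  V = {}: π^{-1}(V) = ∅ ∈ τ ✓.
  V = {[B=C]}: π^{-1}(V) = {B, C} ∉ τ ✗.
  V = {[D]}: π^{-1}(V) = {D} ∉ τ ✗.
  V = {[B=C], [D]}: π^{-1}(V) = {B, C, D} ∉ τ ✗.
  V = {[E]}: π^{-1}(V) = {E} ∉ τ ✗.
  V = {[B=C], [E]}: π^{-1}(V) = {B, C, E} ∉ τ ✗.
  V = {[D], [E]}: π^{-1}(V) = {D, E} ∉ τ ✗.
  V = {[B=C], [D], [E]}: π^{-1}(V) = {B, C, D, E} ∉ τ ✗.
  V = {[F]}: π^{-1}(V) = {F} ∉ τ ✗.
  V = {[B=C], [F]}: π^{-1}(V) = {B, C, F} ∉ τ ✗.
  V = {[D], [F]}: π^{-1}(V) = {D, F} ∈ τ ✓.
  V = {[B=C], [D], [F]}: π^{-1}(V) = {B, C, D, F} ∉ τ ✗.
  V = {[E], [F]}: π^{-1}(V) = {E, F} ∉ τ ✗.
  V = {[B=C], [E], [F]}: π^{-1}(V) = {B, C, E, F} ∉ τ ✗.
  V = {[D], [E], [F]}: π^{-1}(V) = {D, E, F} ∉ τ ✗.
  V = {[B=C], [D], [E], [F]}: π^{-1}(V) = {B, C, D, E, F} ∈ τ ✓.
Open sets in the quotient: τ_Q = {{}, {[D], [F]}, {[B=C], [D], [E], [F]}} (3 elements).


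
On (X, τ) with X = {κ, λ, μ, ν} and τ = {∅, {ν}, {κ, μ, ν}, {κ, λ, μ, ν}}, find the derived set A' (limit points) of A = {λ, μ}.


A' = {κ, λ}

For each x ∈ X, list the open sets U ∈ τ with x ∈ U, then check whether U ∩ (A ∖ {x}) ≠ ∅ for every such U.
  x = κ: opens ∋ x are {κ, μ, ν}, {κ, λ, μ, ν}; each meets A ∖ {κ}, so x IS a limit point.
  x = λ: opens ∋ x are {κ, λ, μ, ν}; each meets A ∖ {λ}, so x IS a limit point.
  x = μ: open {κ, μ, ν} ∋ x has {κ, μ, ν} ∩ (A ∖ {μ}) = ∅, so x is NOT a limit point.
  x = ν: open {ν} ∋ x has {ν} ∩ (A ∖ {ν}) = ∅, so x is NOT a limit point.
Collecting: A' = {κ, λ}.


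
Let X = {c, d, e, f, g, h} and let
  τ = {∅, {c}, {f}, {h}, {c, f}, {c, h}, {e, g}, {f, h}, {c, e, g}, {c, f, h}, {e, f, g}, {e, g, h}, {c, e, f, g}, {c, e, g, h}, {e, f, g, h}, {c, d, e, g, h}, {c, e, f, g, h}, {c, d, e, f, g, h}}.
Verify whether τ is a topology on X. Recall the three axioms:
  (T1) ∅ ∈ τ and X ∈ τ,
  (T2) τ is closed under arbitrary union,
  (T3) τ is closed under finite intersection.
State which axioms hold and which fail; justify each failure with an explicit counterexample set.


τ IS a topology on X.

Axiom (T1): ∅ ∈ τ? Yes; X ∈ τ? Yes.
Axiom (T2/T3): check pairwise unions and intersections of members of τ.
All pairwise intersections and unions checked — each lies in τ. Therefore τ satisfies (T1), (T2), (T3): it IS a topology on X.


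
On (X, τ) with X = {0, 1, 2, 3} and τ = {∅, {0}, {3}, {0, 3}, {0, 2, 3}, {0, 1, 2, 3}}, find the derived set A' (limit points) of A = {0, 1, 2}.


A' = {1, 2}

For each x ∈ X, list the open sets U ∈ τ with x ∈ U, then check whether U ∩ (A ∖ {x}) ≠ ∅ for every such U.
  x = 0: open {0} ∋ x has {0} ∩ (A ∖ {0}) = ∅, so x is NOT a limit point.
  x = 1: opens ∋ x are {0, 1, 2, 3}; each meets A ∖ {1}, so x IS a limit point.
  x = 2: opens ∋ x are {0, 2, 3}, {0, 1, 2, 3}; each meets A ∖ {2}, so x IS a limit point.
  x = 3: open {3} ∋ x has {3} ∩ (A ∖ {3}) = ∅, so x is NOT a limit point.
Collecting: A' = {1, 2}.


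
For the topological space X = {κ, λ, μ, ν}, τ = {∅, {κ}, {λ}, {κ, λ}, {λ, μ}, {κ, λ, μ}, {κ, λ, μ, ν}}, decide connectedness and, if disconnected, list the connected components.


(X, τ) is connected.

Find clopen sets (U ∈ τ with X ∖ U ∈ τ):
  U = ∅, X ∖ U = {κ, λ, μ, ν} — both open, so U is clopen.
  U = {κ, λ, μ, ν}, X ∖ U = ∅ — both open, so U is clopen.
Only trivial clopens (∅ and X) exist, so (X, τ) is connected.
Compute connected components by grouping points that agree on all clopens:
  component: {κ, λ, μ, ν}


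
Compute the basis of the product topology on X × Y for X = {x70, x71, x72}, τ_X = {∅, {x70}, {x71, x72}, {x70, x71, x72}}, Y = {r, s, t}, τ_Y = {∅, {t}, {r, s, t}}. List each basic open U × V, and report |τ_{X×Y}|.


Basis B = {∅ × ∅, {x70} × {t}, {x71, x72} × {t}, {x70} × {r, s, t}, {x70, x71, x72} × {t}, {x71, x72} × {r, s, t}, {x70, x71, x72} × {r, s, t}}; |τ_{X×Y}| = 9.

Enumerate products U × V with U ∈ τ_X, V ∈ τ_Y (deduplicated):
  ∅ × ∅ = {} (∅)
  {x70} × {t} = {(x70,t)}
  {x71, x72} × {t} = {(x71,t), (x72,t)}
  {x70} × {r, s, t} = {(x70,r), (x70,s), (x70,t)}
  {x70, x71, x72} × {t} = {(x70,t), (x71,t), (x72,t)}
  {x71, x72} × {r, s, t} = {(x71,r), (x71,s), (x71,t), (x72,r), (x72,s), (x72,t)}
  {x70, x71, x72} × {r, s, t} = {(x70,r), (x70,s), (x70,t), (x71,r), (x71,s), (x71,t), (x72,r), (x72,s), (x72,t)}
These 7 distinct sets form the basis B.
Close under arbitrary unions to get τ_{X×Y}; counting gives |τ_{X×Y}| = 9.


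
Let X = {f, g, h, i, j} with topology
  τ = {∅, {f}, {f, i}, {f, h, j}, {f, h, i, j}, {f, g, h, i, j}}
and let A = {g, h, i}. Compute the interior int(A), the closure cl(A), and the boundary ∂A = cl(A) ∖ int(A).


int(A) = ∅, cl(A) = {g, h, i, j}, ∂A = {g, h, i, j}.

Closed sets in (X, τ) are complements of opens:
  closed(X, τ) = {∅, {g}, {g, i}, {g, h, j}, {g, h, i, j}, {f, g, h, i, j}}.
int(A) = ⋃ {U ∈ τ : U ⊆ A}. Opens contained in A: ∅.
Taking the union of these: int(A) = ∅.
cl(A) = ⋂ {C closed : A ⊆ C}. Closed sets containing A: {g, h, i, j}, {f, g, h, i, j}.
Intersecting these: cl(A) = {g, h, i, j}.
∂A = cl(A) ∖ int(A) = {g, h, i, j} ∖ ∅ = {g, h, i, j}.


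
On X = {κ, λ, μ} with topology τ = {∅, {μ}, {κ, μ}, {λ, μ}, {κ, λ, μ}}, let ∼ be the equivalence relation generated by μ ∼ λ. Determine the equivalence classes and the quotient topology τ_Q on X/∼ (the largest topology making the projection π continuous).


X/∼ = {[κ], [λ=μ]}; |τ_Q| = 3.

Equivalence classes: [κ], [λ=μ].
Quotient map π: X → X/∼ sends κ ↦ [κ], λ ↦ [λ=μ], μ ↦ [λ=μ].
For each subset V ⊆ X/∼, compute π^{-1}(V) ⊆ X and check whether π^{-1}(V) ∈ τ. V is open in τ_Q iff π^{-1}(V) ∈ τ.
  V = {}: π^{-1}(V) = ∅ ∈ τ ✓.
  V = {[κ]}: π^{-1}(V) = {κ} ∉ τ ✗.
  V = {[λ=μ]}: π^{-1}(V) = {λ, μ} ∈ τ ✓.
  V = {[κ], [λ=μ]}: π^{-1}(V) = {κ, λ, μ} ∈ τ ✓.
Open sets in the quotient: τ_Q = {{}, {[λ=μ]}, {[κ], [λ=μ]}} (3 elements).


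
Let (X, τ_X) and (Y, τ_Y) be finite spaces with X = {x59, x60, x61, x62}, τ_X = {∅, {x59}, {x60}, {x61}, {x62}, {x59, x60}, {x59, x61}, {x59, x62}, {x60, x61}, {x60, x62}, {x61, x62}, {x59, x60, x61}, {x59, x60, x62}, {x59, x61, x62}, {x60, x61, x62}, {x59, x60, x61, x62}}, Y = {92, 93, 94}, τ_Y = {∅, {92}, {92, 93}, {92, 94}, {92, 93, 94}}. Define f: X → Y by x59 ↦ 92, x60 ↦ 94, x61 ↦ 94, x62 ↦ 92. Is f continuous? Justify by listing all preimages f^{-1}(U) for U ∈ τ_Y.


f IS continuous.

Compute f^{-1}(U) for each U ∈ τ_Y:
  U = ∅: f^{-1}(U) = ∅ ∈ τ_X ✓.
  U = {92}: f^{-1}(U) = {x59, x62} ∈ τ_X ✓.
  U = {92, 93}: f^{-1}(U) = {x59, x62} ∈ τ_X ✓.
  U = {92, 94}: f^{-1}(U) = {x59, x60, x61, x62} ∈ τ_X ✓.
  U = {92, 93, 94}: f^{-1}(U) = {x59, x60, x61, x62} ∈ τ_X ✓.
Every preimage lies in τ_X, so f IS continuous.


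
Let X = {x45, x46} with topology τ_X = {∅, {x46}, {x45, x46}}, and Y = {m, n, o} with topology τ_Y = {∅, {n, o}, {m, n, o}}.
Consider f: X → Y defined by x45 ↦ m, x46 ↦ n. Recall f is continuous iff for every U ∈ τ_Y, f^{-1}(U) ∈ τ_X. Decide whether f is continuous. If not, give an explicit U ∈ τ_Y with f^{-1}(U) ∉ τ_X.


f IS continuous.

Compute f^{-1}(U) for each U ∈ τ_Y:
  U = ∅: f^{-1}(U) = ∅ ∈ τ_X ✓.
  U = {n, o}: f^{-1}(U) = {x46} ∈ τ_X ✓.
  U = {m, n, o}: f^{-1}(U) = {x45, x46} ∈ τ_X ✓.
Every preimage lies in τ_X, so f IS continuous.


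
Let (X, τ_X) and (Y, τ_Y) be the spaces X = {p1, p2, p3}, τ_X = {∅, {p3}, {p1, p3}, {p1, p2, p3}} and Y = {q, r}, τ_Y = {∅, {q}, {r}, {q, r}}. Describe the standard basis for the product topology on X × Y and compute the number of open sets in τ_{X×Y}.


Basis B = {∅ × ∅, {p3} × {q}, {p3} × {r}, {p1, p3} × {q}, {p1, p3} × {r}, {p3} × {q, r}, {p1, p2, p3} × {q}, {p1, p2, p3} × {r}, {p1, p3} × {q, r}, {p1, p2, p3} × {q, r}}; |τ_{X×Y}| = 16.

Enumerate products U × V with U ∈ τ_X, V ∈ τ_Y (deduplicated):
  ∅ × ∅ = {} (∅)
  {p3} × {q} = {(p3,q)}
  {p3} × {r} = {(p3,r)}
  {p1, p3} × {q} = {(p1,q), (p3,q)}
  {p1, p3} × {r} = {(p1,r), (p3,r)}
  {p3} × {q, r} = {(p3,q), (p3,r)}
  {p1, p2, p3} × {q} = {(p1,q), (p2,q), (p3,q)}
  {p1, p2, p3} × {r} = {(p1,r), (p2,r), (p3,r)}
  {p1, p3} × {q, r} = {(p1,q), (p1,r), (p3,q), (p3,r)}
  {p1, p2, p3} × {q, r} = {(p1,q), (p1,r), (p2,q), (p2,r), (p3,q), (p3,r)}
These 10 distinct sets form the basis B.
Close under arbitrary unions to get τ_{X×Y}; counting gives |τ_{X×Y}| = 16.


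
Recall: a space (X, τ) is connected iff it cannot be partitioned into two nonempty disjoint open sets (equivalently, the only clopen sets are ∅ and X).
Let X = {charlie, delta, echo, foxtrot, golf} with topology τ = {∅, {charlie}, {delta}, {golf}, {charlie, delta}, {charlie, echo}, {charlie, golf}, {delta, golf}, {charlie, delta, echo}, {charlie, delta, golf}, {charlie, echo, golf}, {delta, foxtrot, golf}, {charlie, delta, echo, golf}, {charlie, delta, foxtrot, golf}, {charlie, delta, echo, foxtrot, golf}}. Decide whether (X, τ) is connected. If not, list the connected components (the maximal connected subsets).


(X, τ) is disconnected; components = [{charlie, echo}, {delta, foxtrot, golf}].

Find clopen sets (U ∈ τ with X ∖ U ∈ τ):
  U = ∅, X ∖ U = {charlie, delta, echo, foxtrot, golf} — both open, so U is clopen.
  U = {charlie, echo}, X ∖ U = {delta, foxtrot, golf} — both open, so U is clopen.
  U = {delta, foxtrot, golf}, X ∖ U = {charlie, echo} — both open, so U is clopen.
  U = {charlie, delta, echo, foxtrot, golf}, X ∖ U = ∅ — both open, so U is clopen.
Nontrivial clopen(s) exist: e.g. {delta, foxtrot, golf}. So (X, τ) is disconnected.
Compute connected components by grouping points that agree on all clopens:
  component: {charlie, echo}
  component: {delta, foxtrot, golf}


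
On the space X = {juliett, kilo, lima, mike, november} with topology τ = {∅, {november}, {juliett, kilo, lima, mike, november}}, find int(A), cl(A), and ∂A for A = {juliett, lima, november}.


int(A) = {november}, cl(A) = {juliett, kilo, lima, mike, november}, ∂A = {juliett, kilo, lima, mike}.

Closed sets in (X, τ) are complements of opens:
  closed(X, τ) = {∅, {juliett, kilo, lima, mike}, {juliett, kilo, lima, mike, november}}.
int(A) = ⋃ {U ∈ τ : U ⊆ A}. Opens contained in A: ∅, {november}.
Taking the union of these: int(A) = {november}.
cl(A) = ⋂ {C closed : A ⊆ C}. Closed sets containing A: {juliett, kilo, lima, mike, november}.
Intersecting these: cl(A) = {juliett, kilo, lima, mike, november}.
∂A = cl(A) ∖ int(A) = {juliett, kilo, lima, mike, november} ∖ {november} = {juliett, kilo, lima, mike}.


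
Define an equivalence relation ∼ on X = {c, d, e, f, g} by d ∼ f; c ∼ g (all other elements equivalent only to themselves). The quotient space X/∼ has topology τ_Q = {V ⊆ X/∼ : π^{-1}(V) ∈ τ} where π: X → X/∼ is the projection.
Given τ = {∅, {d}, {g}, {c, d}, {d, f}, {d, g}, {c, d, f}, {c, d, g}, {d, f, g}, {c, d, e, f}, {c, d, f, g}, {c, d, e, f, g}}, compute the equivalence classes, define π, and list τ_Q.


X/∼ = {[c=g], [d=f], [e]}; |τ_Q| = 4.

Equivalence classes: [c=g], [d=f], [e].
Quotient map π: X → X/∼ sends c ↦ [c=g], d ↦ [d=f], e ↦ [e], f ↦ [d=f], g ↦ [c=g].
For each subset V ⊆ X/∼, compute π^{-1}(V) ⊆ X and check whether π^{-1}(V) ∈ τ. V is open in τ_Q iff π^{-1}(V) ∈ τ.
  V = {}: π^{-1}(V) = ∅ ∈ τ ✓.
  V = {[c=g]}: π^{-1}(V) = {c, g} ∉ τ ✗.
  V = {[d=f]}: π^{-1}(V) = {d, f} ∈ τ ✓.
  V = {[c=g], [d=f]}: π^{-1}(V) = {c, d, f, g} ∈ τ ✓.
  V = {[e]}: π^{-1}(V) = {e} ∉ τ ✗.
  V = {[c=g], [e]}: π^{-1}(V) = {c, e, g} ∉ τ ✗.
  V = {[d=f], [e]}: π^{-1}(V) = {d, e, f} ∉ τ ✗.
  V = {[c=g], [d=f], [e]}: π^{-1}(V) = {c, d, e, f, g} ∈ τ ✓.
Open sets in the quotient: τ_Q = {{}, {[d=f]}, {[c=g], [d=f]}, {[c=g], [d=f], [e]}} (4 elements).


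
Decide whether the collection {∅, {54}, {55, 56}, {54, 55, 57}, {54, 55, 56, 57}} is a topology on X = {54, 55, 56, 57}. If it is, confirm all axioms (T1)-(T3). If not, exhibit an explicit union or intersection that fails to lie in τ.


τ is NOT a topology on X.

Axiom (T1): ∅ ∈ τ? Yes; X ∈ τ? Yes.
Axiom (T2/T3): check pairwise unions and intersections of members of τ.
Counterexample for (T2): {54} ∪ {55, 56} = {54, 55, 56} ∉ τ. Therefore τ is NOT a topology.


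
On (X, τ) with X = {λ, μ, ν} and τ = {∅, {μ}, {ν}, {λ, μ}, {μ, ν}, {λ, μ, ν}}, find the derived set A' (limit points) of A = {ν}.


A' = ∅

For each x ∈ X, list the open sets U ∈ τ with x ∈ U, then check whether U ∩ (A ∖ {x}) ≠ ∅ for every such U.
  x = λ: open {λ, μ} ∋ x has {λ, μ} ∩ (A ∖ {λ}) = ∅, so x is NOT a limit point.
  x = μ: open {μ} ∋ x has {μ} ∩ (A ∖ {μ}) = ∅, so x is NOT a limit point.
  x = ν: open {ν} ∋ x has {ν} ∩ (A ∖ {ν}) = ∅, so x is NOT a limit point.
Collecting: A' = ∅.


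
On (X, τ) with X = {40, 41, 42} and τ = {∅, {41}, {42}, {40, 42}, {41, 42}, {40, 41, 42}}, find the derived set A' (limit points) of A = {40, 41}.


A' = ∅

For each x ∈ X, list the open sets U ∈ τ with x ∈ U, then check whether U ∩ (A ∖ {x}) ≠ ∅ for every such U.
  x = 40: open {40, 42} ∋ x has {40, 42} ∩ (A ∖ {40}) = ∅, so x is NOT a limit point.
  x = 41: open {41} ∋ x has {41} ∩ (A ∖ {41}) = ∅, so x is NOT a limit point.
  x = 42: open {42} ∋ x has {42} ∩ (A ∖ {42}) = ∅, so x is NOT a limit point.
Collecting: A' = ∅.


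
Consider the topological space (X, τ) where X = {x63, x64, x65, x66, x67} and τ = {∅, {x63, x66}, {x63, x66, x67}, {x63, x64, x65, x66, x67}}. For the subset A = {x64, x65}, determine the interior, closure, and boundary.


int(A) = ∅, cl(A) = {x64, x65}, ∂A = {x64, x65}.

Closed sets in (X, τ) are complements of opens:
  closed(X, τ) = {∅, {x64, x65}, {x64, x65, x67}, {x63, x64, x65, x66, x67}}.
int(A) = ⋃ {U ∈ τ : U ⊆ A}. Opens contained in A: ∅.
Taking the union of these: int(A) = ∅.
cl(A) = ⋂ {C closed : A ⊆ C}. Closed sets containing A: {x64, x65}, {x64, x65, x67}, {x63, x64, x65, x66, x67}.
Intersecting these: cl(A) = {x64, x65}.
∂A = cl(A) ∖ int(A) = {x64, x65} ∖ ∅ = {x64, x65}.


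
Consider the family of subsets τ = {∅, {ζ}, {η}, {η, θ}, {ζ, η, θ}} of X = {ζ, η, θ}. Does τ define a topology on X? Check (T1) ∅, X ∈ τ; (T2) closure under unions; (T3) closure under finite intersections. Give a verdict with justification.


τ is NOT a topology on X.

Axiom (T1): ∅ ∈ τ? Yes; X ∈ τ? Yes.
Axiom (T2/T3): check pairwise unions and intersections of members of τ.
Counterexample for (T2): {ζ} ∪ {η} = {ζ, η} ∉ τ. Therefore τ is NOT a topology.


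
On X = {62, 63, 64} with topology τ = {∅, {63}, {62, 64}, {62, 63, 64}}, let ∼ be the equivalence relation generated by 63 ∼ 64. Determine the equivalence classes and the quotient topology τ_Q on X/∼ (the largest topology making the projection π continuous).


X/∼ = {[62], [63=64]}; |τ_Q| = 2.

Equivalence classes: [62], [63=64].
Quotient map π: X → X/∼ sends 62 ↦ [62], 63 ↦ [63=64], 64 ↦ [63=64].
For each subset V ⊆ X/∼, compute π^{-1}(V) ⊆ X and check whether π^{-1}(V) ∈ τ. V is open in τ_Q iff π^{-1}(V) ∈ τ.
  V = {}: π^{-1}(V) = ∅ ∈ τ ✓.
  V = {[62]}: π^{-1}(V) = {62} ∉ τ ✗.
  V = {[63=64]}: π^{-1}(V) = {63, 64} ∉ τ ✗.
  V = {[62], [63=64]}: π^{-1}(V) = {62, 63, 64} ∈ τ ✓.
Open sets in the quotient: τ_Q = {{}, {[62], [63=64]}} (2 elements).


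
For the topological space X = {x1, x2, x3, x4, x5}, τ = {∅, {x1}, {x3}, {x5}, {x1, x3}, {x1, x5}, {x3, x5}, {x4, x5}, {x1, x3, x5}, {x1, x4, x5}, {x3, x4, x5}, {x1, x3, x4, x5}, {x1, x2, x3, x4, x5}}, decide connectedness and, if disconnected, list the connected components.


(X, τ) is connected.

Find clopen sets (U ∈ τ with X ∖ U ∈ τ):
  U = ∅, X ∖ U = {x1, x2, x3, x4, x5} — both open, so U is clopen.
  U = {x1, x2, x3, x4, x5}, X ∖ U = ∅ — both open, so U is clopen.
Only trivial clopens (∅ and X) exist, so (X, τ) is connected.
Compute connected components by grouping points that agree on all clopens:
  component: {x1, x2, x3, x4, x5}


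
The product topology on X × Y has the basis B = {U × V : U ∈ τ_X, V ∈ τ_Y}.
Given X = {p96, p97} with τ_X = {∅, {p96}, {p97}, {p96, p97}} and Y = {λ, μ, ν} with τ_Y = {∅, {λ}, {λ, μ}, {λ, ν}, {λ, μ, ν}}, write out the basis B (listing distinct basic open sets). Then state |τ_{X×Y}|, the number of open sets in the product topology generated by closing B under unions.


Basis B = {∅ × ∅, {p96} × {λ}, {p97} × {λ}, {p96} × {λ, μ}, {p96} × {λ, ν}, {p96, p97} × {λ}, {p97} × {λ, μ}, {p97} × {λ, ν}, {p96} × {λ, μ, ν}, {p97} × {λ, μ, ν}, {p96, p97} × {λ, μ}, {p96, p97} × {λ, ν}, {p96, p97} × {λ, μ, ν}}; |τ_{X×Y}| = 25.

Enumerate products U × V with U ∈ τ_X, V ∈ τ_Y (deduplicated):
  ∅ × ∅ = {} (∅)
  {p96} × {λ} = {(p96,λ)}
  {p97} × {λ} = {(p97,λ)}
  {p96} × {λ, μ} = {(p96,λ), (p96,μ)}
  {p96} × {λ, ν} = {(p96,λ), (p96,ν)}
  {p96, p97} × {λ} = {(p96,λ), (p97,λ)}
  {p97} × {λ, μ} = {(p97,λ), (p97,μ)}
  {p97} × {λ, ν} = {(p97,λ), (p97,ν)}
  {p96} × {λ, μ, ν} = {(p96,λ), (p96,μ), (p96,ν)}
  {p97} × {λ, μ, ν} = {(p97,λ), (p97,μ), (p97,ν)}
  {p96, p97} × {λ, μ} = {(p96,λ), (p96,μ), (p97,λ), (p97,μ)}
  {p96, p97} × {λ, ν} = {(p96,λ), (p96,ν), (p97,λ), (p97,ν)}
  {p96, p97} × {λ, μ, ν} = {(p96,λ), (p96,μ), (p96,ν), (p97,λ), (p97,μ), (p97,ν)}
These 13 distinct sets form the basis B.
Close under arbitrary unions to get τ_{X×Y}; counting gives |τ_{X×Y}| = 25.


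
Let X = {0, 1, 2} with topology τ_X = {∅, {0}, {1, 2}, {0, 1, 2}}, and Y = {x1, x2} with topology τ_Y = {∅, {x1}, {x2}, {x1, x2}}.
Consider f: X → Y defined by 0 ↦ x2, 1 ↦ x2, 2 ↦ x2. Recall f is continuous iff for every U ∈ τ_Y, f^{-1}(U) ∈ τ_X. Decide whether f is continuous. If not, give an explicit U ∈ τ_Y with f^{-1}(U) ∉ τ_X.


f IS continuous.

Compute f^{-1}(U) for each U ∈ τ_Y:
  U = ∅: f^{-1}(U) = ∅ ∈ τ_X ✓.
  U = {x1}: f^{-1}(U) = ∅ ∈ τ_X ✓.
  U = {x2}: f^{-1}(U) = {0, 1, 2} ∈ τ_X ✓.
  U = {x1, x2}: f^{-1}(U) = {0, 1, 2} ∈ τ_X ✓.
Every preimage lies in τ_X, so f IS continuous.


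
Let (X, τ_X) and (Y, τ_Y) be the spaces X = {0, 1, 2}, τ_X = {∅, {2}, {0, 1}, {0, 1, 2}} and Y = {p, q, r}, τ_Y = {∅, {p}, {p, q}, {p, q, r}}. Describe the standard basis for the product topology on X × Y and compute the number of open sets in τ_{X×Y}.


Basis B = {∅ × ∅, {2} × {p}, {0, 1} × {p}, {2} × {p, q}, {0, 1, 2} × {p}, {2} × {p, q, r}, {0, 1} × {p, q}, {0, 1} × {p, q, r}, {0, 1, 2} × {p, q}, {0, 1, 2} × {p, q, r}}; |τ_{X×Y}| = 16.

Enumerate products U × V with U ∈ τ_X, V ∈ τ_Y (deduplicated):
  ∅ × ∅ = {} (∅)
  {2} × {p} = {(2,p)}
  {0, 1} × {p} = {(0,p), (1,p)}
  {2} × {p, q} = {(2,p), (2,q)}
  {0, 1, 2} × {p} = {(0,p), (1,p), (2,p)}
  {2} × {p, q, r} = {(2,p), (2,q), (2,r)}
  {0, 1} × {p, q} = {(0,p), (0,q), (1,p), (1,q)}
  {0, 1} × {p, q, r} = {(0,p), (0,q), (0,r), (1,p), (1,q), (1,r)}
  {0, 1, 2} × {p, q} = {(0,p), (0,q), (1,p), (1,q), (2,p), (2,q)}
  {0, 1, 2} × {p, q, r} = {(0,p), (0,q), (0,r), (1,p), (1,q), (1,r), (2,p), (2,q), (2,r)}
These 10 distinct sets form the basis B.
Close under arbitrary unions to get τ_{X×Y}; counting gives |τ_{X×Y}| = 16.
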